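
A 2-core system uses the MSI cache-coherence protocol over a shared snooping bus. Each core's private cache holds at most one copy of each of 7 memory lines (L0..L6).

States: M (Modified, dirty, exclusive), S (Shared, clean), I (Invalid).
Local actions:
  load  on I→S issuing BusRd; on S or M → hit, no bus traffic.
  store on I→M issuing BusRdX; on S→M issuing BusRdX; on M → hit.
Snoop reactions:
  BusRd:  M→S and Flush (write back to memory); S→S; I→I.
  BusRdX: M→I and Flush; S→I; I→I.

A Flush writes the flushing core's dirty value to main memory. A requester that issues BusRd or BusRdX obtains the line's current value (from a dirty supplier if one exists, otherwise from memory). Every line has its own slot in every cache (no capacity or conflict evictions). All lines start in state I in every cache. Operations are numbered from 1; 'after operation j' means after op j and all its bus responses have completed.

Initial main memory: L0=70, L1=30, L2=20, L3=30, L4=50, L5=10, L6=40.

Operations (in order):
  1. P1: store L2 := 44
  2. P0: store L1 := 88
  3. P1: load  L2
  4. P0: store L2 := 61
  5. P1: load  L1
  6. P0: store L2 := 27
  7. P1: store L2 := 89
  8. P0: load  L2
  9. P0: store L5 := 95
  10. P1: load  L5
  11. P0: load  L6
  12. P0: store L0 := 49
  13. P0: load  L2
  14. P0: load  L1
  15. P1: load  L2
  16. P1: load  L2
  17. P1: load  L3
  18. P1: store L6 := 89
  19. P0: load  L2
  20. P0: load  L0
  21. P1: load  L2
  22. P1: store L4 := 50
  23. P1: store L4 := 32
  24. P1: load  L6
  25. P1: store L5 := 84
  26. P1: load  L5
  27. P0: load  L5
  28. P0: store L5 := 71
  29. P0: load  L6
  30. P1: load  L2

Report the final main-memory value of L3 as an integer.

memory[L3] = 30

  op1 P1: store L2 := 44 → I/M on L2; bus BusRdX; mem=20
  op2 P0: store L1 := 88 → M/I on L1; bus BusRdX; mem=30
  op3 P1: load  L2 → I/M on L2; bus (none); mem=20
  op4 P0: store L2 := 61 → M/I on L2; bus BusRdX Flush; mem=44
  op5 P1: load  L1 → S/S on L1; bus BusRd Flush; mem=88
  op6 P0: store L2 := 27 → M/I on L2; bus (none); mem=44
  op7 P1: store L2 := 89 → I/M on L2; bus BusRdX Flush; mem=27
  op8 P0: load  L2 → S/S on L2; bus BusRd Flush; mem=89
  op9 P0: store L5 := 95 → M/I on L5; bus BusRdX; mem=10
  op10 P1: load  L5 → S/S on L5; bus BusRd Flush; mem=95
  op11 P0: load  L6 → S/I on L6; bus BusRd; mem=40
  op12 P0: store L0 := 49 → M/I on L0; bus BusRdX; mem=70
  op13 P0: load  L2 → S/S on L2; bus (none); mem=89
  op14 P0: load  L1 → S/S on L1; bus (none); mem=88
  op15 P1: load  L2 → S/S on L2; bus (none); mem=89
  op16 P1: load  L2 → S/S on L2; bus (none); mem=89
  op17 P1: load  L3 → I/S on L3; bus BusRd; mem=30
  op18 P1: store L6 := 89 → I/M on L6; bus BusRdX; mem=40
  op19 P0: load  L2 → S/S on L2; bus (none); mem=89
  op20 P0: load  L0 → M/I on L0; bus (none); mem=70
  op21 P1: load  L2 → S/S on L2; bus (none); mem=89
  op22 P1: store L4 := 50 → I/M on L4; bus BusRdX; mem=50
  op23 P1: store L4 := 32 → I/M on L4; bus (none); mem=50
  op24 P1: load  L6 → I/M on L6; bus (none); mem=40
  op25 P1: store L5 := 84 → I/M on L5; bus BusRdX; mem=95
  op26 P1: load  L5 → I/M on L5; bus (none); mem=95
  op27 P0: load  L5 → S/S on L5; bus BusRd Flush; mem=84
  op28 P0: store L5 := 71 → M/I on L5; bus BusRdX; mem=84
  op29 P0: load  L6 → S/S on L6; bus BusRd Flush; mem=89
  op30 P1: load  L2 → S/S on L2; bus (none); mem=89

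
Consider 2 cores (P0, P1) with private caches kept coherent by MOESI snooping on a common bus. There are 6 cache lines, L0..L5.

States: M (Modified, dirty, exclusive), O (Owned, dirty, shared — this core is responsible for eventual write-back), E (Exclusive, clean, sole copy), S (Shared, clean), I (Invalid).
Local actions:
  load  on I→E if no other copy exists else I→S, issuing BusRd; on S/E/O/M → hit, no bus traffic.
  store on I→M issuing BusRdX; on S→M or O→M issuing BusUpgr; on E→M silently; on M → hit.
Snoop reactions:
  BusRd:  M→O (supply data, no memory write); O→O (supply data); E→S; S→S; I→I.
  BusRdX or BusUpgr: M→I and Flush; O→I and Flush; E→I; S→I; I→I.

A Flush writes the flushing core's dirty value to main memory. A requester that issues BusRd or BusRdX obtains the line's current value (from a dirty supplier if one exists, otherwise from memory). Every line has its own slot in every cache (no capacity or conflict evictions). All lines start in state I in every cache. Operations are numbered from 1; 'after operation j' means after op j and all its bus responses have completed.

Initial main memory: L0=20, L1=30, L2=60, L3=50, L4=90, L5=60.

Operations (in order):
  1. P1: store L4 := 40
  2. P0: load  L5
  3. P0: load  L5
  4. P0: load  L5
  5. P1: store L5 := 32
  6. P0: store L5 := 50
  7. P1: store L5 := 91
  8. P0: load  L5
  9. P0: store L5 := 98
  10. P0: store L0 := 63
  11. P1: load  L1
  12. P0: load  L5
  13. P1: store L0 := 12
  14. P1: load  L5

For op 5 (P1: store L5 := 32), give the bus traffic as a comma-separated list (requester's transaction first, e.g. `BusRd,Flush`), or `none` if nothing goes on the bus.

bus = BusRdX

[1] P1: store L4 := 40 | P0:I, P1:M(40) | bus: BusRdX
[2] P0: load  L5 | P0:E(60), P1:I | bus: BusRd
[3] P0: load  L5 | P0:E(60), P1:I | bus: none
[4] P0: load  L5 | P0:E(60), P1:I | bus: none
[5] P1: store L5 := 32 | P0:I, P1:M(32) | bus: BusRdX
[6] P0: store L5 := 50 | P0:M(50), P1:I | bus: BusRdX,Flush
[7] P1: store L5 := 91 | P0:I, P1:M(91) | bus: BusRdX,Flush
[8] P0: load  L5 | P0:S(91), P1:O(91) | bus: BusRd
[9] P0: store L5 := 98 | P0:M(98), P1:I | bus: BusUpgr,Flush
[10] P0: store L0 := 63 | P0:M(63), P1:I | bus: BusRdX
[11] P1: load  L1 | P0:I, P1:E(30) | bus: BusRd
[12] P0: load  L5 | P0:M(98), P1:I | bus: none
[13] P1: store L0 := 12 | P0:I, P1:M(12) | bus: BusRdX,Flush
[14] P1: load  L5 | P0:O(98), P1:S(98) | bus: BusRd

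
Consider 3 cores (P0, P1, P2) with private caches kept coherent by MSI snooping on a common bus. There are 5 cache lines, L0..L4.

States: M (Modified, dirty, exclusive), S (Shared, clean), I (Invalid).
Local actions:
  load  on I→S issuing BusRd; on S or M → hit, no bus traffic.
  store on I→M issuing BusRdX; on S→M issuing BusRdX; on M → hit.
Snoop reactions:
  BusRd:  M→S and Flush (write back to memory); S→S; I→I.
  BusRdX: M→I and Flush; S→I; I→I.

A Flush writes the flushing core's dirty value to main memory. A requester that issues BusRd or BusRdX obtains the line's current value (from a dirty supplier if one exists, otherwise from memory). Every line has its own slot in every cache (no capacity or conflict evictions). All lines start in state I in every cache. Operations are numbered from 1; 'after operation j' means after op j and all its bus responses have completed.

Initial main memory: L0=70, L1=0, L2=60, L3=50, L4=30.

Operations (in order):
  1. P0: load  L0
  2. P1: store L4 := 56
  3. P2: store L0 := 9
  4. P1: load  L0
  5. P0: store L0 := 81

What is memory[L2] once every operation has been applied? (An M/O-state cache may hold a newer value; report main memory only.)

[1] P0: load  L0 | P0:S(70), P1:I, P2:I | bus: BusRd
[2] P1: store L4 := 56 | P0:I, P1:M(56), P2:I | bus: BusRdX
[3] P2: store L0 := 9 | P0:I, P1:I, P2:M(9) | bus: BusRdX
[4] P1: load  L0 | P0:I, P1:S(9), P2:S(9) | bus: BusRd,Flush
[5] P0: store L0 := 81 | P0:M(81), P1:I, P2:I | bus: BusRdX

memory[L2] = 60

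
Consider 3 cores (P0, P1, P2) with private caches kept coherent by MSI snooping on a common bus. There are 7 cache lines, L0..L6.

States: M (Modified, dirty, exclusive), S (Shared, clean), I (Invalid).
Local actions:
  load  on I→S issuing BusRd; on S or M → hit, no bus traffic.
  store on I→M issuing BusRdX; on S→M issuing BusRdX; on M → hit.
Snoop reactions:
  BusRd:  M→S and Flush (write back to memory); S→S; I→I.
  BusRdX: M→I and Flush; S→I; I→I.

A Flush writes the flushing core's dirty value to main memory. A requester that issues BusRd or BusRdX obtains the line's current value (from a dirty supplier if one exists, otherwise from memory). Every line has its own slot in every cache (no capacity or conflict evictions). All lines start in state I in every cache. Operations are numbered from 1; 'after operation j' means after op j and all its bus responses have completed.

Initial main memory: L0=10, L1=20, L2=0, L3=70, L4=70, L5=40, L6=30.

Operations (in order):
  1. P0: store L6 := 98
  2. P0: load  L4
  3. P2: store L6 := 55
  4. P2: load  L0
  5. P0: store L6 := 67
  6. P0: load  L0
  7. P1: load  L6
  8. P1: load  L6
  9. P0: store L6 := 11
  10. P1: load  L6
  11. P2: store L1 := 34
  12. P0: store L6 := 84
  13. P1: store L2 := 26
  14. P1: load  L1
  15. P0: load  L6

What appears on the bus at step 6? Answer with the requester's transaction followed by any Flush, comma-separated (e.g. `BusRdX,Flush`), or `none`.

bus = BusRd

  op1 P0: store L6 := 98 → M/I/I on L6; bus BusRdX; mem=30
  op2 P0: load  L4 → S/I/I on L4; bus BusRd; mem=70
  op3 P2: store L6 := 55 → I/I/M on L6; bus BusRdX Flush; mem=98
  op4 P2: load  L0 → I/I/S on L0; bus BusRd; mem=10
  op5 P0: store L6 := 67 → M/I/I on L6; bus BusRdX Flush; mem=55
  op6 P0: load  L0 → S/I/S on L0; bus BusRd; mem=10
  op7 P1: load  L6 → S/S/I on L6; bus BusRd Flush; mem=67
  op8 P1: load  L6 → S/S/I on L6; bus (none); mem=67
  op9 P0: store L6 := 11 → M/I/I on L6; bus BusRdX; mem=67
  op10 P1: load  L6 → S/S/I on L6; bus BusRd Flush; mem=11
  op11 P2: store L1 := 34 → I/I/M on L1; bus BusRdX; mem=20
  op12 P0: store L6 := 84 → M/I/I on L6; bus BusRdX; mem=11
  op13 P1: store L2 := 26 → I/M/I on L2; bus BusRdX; mem=0
  op14 P1: load  L1 → I/S/S on L1; bus BusRd Flush; mem=34
  op15 P0: load  L6 → M/I/I on L6; bus (none); mem=11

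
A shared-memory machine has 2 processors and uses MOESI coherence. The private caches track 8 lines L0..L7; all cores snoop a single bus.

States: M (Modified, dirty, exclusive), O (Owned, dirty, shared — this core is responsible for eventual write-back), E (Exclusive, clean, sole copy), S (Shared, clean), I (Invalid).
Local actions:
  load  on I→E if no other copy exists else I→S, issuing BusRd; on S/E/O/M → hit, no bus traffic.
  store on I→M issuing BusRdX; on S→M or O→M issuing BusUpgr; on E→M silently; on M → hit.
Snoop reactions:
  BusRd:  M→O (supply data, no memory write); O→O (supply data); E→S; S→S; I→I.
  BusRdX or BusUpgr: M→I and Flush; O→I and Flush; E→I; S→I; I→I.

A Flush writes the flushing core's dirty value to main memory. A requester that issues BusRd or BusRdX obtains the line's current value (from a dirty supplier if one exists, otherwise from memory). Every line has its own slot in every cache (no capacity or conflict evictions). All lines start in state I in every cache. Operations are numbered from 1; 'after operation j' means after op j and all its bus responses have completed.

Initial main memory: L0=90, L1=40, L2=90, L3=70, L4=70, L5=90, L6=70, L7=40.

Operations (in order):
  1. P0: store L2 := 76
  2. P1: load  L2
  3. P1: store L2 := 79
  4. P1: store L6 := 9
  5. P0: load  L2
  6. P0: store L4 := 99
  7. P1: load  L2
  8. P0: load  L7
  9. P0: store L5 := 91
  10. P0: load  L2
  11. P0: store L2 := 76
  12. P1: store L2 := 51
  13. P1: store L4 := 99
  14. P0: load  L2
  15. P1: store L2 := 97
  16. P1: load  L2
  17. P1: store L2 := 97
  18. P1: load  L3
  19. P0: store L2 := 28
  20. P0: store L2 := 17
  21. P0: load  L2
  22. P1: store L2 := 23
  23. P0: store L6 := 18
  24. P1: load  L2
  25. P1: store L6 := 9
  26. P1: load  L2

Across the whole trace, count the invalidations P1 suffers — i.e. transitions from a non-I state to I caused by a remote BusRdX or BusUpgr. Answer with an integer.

[1] P0: store L2 := 76 | P0:M(76), P1:I | bus: BusRdX
[2] P1: load  L2 | P0:O(76), P1:S(76) | bus: BusRd
[3] P1: store L2 := 79 | P0:I, P1:M(79) | bus: BusUpgr,Flush
[4] P1: store L6 := 9 | P0:I, P1:M(9) | bus: BusRdX
[5] P0: load  L2 | P0:S(79), P1:O(79) | bus: BusRd
[6] P0: store L4 := 99 | P0:M(99), P1:I | bus: BusRdX
[7] P1: load  L2 | P0:S(79), P1:O(79) | bus: none
[8] P0: load  L7 | P0:E(40), P1:I | bus: BusRd
[9] P0: store L5 := 91 | P0:M(91), P1:I | bus: BusRdX
[10] P0: load  L2 | P0:S(79), P1:O(79) | bus: none
[11] P0: store L2 := 76 | P0:M(76), P1:I | bus: BusUpgr,Flush
[12] P1: store L2 := 51 | P0:I, P1:M(51) | bus: BusRdX,Flush
[13] P1: store L4 := 99 | P0:I, P1:M(99) | bus: BusRdX,Flush
[14] P0: load  L2 | P0:S(51), P1:O(51) | bus: BusRd
[15] P1: store L2 := 97 | P0:I, P1:M(97) | bus: BusUpgr
[16] P1: load  L2 | P0:I, P1:M(97) | bus: none
[17] P1: store L2 := 97 | P0:I, P1:M(97) | bus: none
[18] P1: load  L3 | P0:I, P1:E(70) | bus: BusRd
[19] P0: store L2 := 28 | P0:M(28), P1:I | bus: BusRdX,Flush
[20] P0: store L2 := 17 | P0:M(17), P1:I | bus: none
[21] P0: load  L2 | P0:M(17), P1:I | bus: none
[22] P1: store L2 := 23 | P0:I, P1:M(23) | bus: BusRdX,Flush
[23] P0: store L6 := 18 | P0:M(18), P1:I | bus: BusRdX,Flush
[24] P1: load  L2 | P0:I, P1:M(23) | bus: none
[25] P1: store L6 := 9 | P0:I, P1:M(9) | bus: BusRdX,Flush
[26] P1: load  L2 | P0:I, P1:M(23) | bus: none

invalidations = 3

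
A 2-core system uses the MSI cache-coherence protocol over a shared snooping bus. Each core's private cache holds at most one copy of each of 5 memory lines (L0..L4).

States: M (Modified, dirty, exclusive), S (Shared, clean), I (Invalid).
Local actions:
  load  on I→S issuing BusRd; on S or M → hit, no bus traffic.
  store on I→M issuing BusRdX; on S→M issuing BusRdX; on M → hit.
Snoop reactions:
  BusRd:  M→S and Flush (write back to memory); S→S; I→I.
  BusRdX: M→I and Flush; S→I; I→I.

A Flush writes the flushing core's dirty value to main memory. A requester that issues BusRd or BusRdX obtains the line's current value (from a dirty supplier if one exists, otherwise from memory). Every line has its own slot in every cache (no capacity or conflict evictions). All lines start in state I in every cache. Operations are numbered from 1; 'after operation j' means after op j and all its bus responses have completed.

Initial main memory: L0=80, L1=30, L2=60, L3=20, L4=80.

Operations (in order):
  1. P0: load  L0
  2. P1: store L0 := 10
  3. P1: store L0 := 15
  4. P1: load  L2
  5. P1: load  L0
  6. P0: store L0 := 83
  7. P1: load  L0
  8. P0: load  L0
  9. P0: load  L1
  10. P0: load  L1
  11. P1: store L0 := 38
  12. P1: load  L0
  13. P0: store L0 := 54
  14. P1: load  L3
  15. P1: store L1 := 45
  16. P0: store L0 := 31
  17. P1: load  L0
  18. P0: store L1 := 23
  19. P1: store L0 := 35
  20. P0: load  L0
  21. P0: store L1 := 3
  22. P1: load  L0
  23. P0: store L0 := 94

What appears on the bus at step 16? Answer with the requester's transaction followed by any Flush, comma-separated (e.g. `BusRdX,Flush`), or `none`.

bus = none

[1] P0: load  L0 | P0:S(80), P1:I | bus: BusRd
[2] P1: store L0 := 10 | P0:I, P1:M(10) | bus: BusRdX
[3] P1: store L0 := 15 | P0:I, P1:M(15) | bus: none
[4] P1: load  L2 | P0:I, P1:S(60) | bus: BusRd
[5] P1: load  L0 | P0:I, P1:M(15) | bus: none
[6] P0: store L0 := 83 | P0:M(83), P1:I | bus: BusRdX,Flush
[7] P1: load  L0 | P0:S(83), P1:S(83) | bus: BusRd,Flush
[8] P0: load  L0 | P0:S(83), P1:S(83) | bus: none
[9] P0: load  L1 | P0:S(30), P1:I | bus: BusRd
[10] P0: load  L1 | P0:S(30), P1:I | bus: none
[11] P1: store L0 := 38 | P0:I, P1:M(38) | bus: BusRdX
[12] P1: load  L0 | P0:I, P1:M(38) | bus: none
[13] P0: store L0 := 54 | P0:M(54), P1:I | bus: BusRdX,Flush
[14] P1: load  L3 | P0:I, P1:S(20) | bus: BusRd
[15] P1: store L1 := 45 | P0:I, P1:M(45) | bus: BusRdX
[16] P0: store L0 := 31 | P0:M(31), P1:I | bus: none
[17] P1: load  L0 | P0:S(31), P1:S(31) | bus: BusRd,Flush
[18] P0: store L1 := 23 | P0:M(23), P1:I | bus: BusRdX,Flush
[19] P1: store L0 := 35 | P0:I, P1:M(35) | bus: BusRdX
[20] P0: load  L0 | P0:S(35), P1:S(35) | bus: BusRd,Flush
[21] P0: store L1 := 3 | P0:M(3), P1:I | bus: none
[22] P1: load  L0 | P0:S(35), P1:S(35) | bus: none
[23] P0: store L0 := 94 | P0:M(94), P1:I | bus: BusRdX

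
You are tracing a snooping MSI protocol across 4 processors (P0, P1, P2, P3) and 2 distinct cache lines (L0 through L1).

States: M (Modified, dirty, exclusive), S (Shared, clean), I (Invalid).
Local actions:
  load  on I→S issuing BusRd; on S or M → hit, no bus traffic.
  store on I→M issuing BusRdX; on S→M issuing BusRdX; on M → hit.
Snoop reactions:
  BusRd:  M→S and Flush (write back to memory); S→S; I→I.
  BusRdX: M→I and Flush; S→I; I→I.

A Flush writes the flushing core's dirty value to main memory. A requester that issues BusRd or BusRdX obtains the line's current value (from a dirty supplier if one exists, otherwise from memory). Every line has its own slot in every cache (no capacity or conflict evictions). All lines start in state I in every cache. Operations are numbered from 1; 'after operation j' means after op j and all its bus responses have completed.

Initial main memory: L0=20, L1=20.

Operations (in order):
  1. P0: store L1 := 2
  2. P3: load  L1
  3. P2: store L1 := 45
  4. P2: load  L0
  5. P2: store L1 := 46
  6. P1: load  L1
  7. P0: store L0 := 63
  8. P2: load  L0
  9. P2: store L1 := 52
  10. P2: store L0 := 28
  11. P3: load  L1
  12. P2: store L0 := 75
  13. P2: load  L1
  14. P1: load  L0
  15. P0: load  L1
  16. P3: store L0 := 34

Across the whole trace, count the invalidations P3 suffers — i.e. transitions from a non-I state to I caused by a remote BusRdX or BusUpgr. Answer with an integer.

invalidations = 1

  op1 P0: store L1 := 2 → M/I/I/I on L1; bus BusRdX; mem=20
  op2 P3: load  L1 → S/I/I/S on L1; bus BusRd Flush; mem=2
  op3 P2: store L1 := 45 → I/I/M/I on L1; bus BusRdX; mem=2
  op4 P2: load  L0 → I/I/S/I on L0; bus BusRd; mem=20
  op5 P2: store L1 := 46 → I/I/M/I on L1; bus (none); mem=2
  op6 P1: load  L1 → I/S/S/I on L1; bus BusRd Flush; mem=46
  op7 P0: store L0 := 63 → M/I/I/I on L0; bus BusRdX; mem=20
  op8 P2: load  L0 → S/I/S/I on L0; bus BusRd Flush; mem=63
  op9 P2: store L1 := 52 → I/I/M/I on L1; bus BusRdX; mem=46
  op10 P2: store L0 := 28 → I/I/M/I on L0; bus BusRdX; mem=63
  op11 P3: load  L1 → I/I/S/S on L1; bus BusRd Flush; mem=52
  op12 P2: store L0 := 75 → I/I/M/I on L0; bus (none); mem=63
  op13 P2: load  L1 → I/I/S/S on L1; bus (none); mem=52
  op14 P1: load  L0 → I/S/S/I on L0; bus BusRd Flush; mem=75
  op15 P0: load  L1 → S/I/S/S on L1; bus BusRd; mem=52
  op16 P3: store L0 := 34 → I/I/I/M on L0; bus BusRdX; mem=75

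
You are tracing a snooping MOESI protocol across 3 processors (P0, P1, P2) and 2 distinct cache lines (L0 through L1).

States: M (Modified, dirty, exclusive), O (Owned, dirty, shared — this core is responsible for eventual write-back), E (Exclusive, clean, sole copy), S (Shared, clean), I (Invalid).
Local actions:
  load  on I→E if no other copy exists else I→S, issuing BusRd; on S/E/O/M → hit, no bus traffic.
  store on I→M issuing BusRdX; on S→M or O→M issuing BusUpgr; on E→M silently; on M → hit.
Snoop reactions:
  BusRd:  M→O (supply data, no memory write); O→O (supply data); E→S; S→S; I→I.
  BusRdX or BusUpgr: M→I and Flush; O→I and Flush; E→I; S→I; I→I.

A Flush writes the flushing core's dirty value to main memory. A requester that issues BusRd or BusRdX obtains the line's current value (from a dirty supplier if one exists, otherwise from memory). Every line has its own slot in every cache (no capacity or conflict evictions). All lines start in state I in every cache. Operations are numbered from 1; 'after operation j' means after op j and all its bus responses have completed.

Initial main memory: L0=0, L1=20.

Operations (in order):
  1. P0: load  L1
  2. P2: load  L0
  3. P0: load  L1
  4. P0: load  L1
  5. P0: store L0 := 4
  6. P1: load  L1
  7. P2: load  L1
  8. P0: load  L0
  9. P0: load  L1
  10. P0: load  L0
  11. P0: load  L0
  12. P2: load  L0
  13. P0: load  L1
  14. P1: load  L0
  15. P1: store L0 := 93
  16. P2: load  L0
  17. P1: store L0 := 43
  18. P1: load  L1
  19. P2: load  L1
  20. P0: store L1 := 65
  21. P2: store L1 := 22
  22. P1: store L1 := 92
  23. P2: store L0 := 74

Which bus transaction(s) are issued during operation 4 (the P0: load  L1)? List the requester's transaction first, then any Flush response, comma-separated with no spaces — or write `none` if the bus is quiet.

bus = none

step 1: P0: load  L1  ⟶  EII  (L1)  txn=BusRd  M[L1]=20
step 2: P2: load  L0  ⟶  IIE  (L0)  txn=BusRd  M[L0]=0
step 3: P0: load  L1  ⟶  EII  (L1)  txn=∅  M[L1]=20
step 4: P0: load  L1  ⟶  EII  (L1)  txn=∅  M[L1]=20
step 5: P0: store L0 := 4  ⟶  MII  (L0)  txn=BusRdX  M[L0]=0
step 6: P1: load  L1  ⟶  SSI  (L1)  txn=BusRd  M[L1]=20
step 7: P2: load  L1  ⟶  SSS  (L1)  txn=BusRd  M[L1]=20
step 8: P0: load  L0  ⟶  MII  (L0)  txn=∅  M[L0]=0
step 9: P0: load  L1  ⟶  SSS  (L1)  txn=∅  M[L1]=20
step 10: P0: load  L0  ⟶  MII  (L0)  txn=∅  M[L0]=0
step 11: P0: load  L0  ⟶  MII  (L0)  txn=∅  M[L0]=0
step 12: P2: load  L0  ⟶  OIS  (L0)  txn=BusRd  M[L0]=0
step 13: P0: load  L1  ⟶  SSS  (L1)  txn=∅  M[L1]=20
step 14: P1: load  L0  ⟶  OSS  (L0)  txn=BusRd  M[L0]=0
step 15: P1: store L0 := 93  ⟶  IMI  (L0)  txn=BusUpgr+Flush  M[L0]=4
step 16: P2: load  L0  ⟶  IOS  (L0)  txn=BusRd  M[L0]=4
step 17: P1: store L0 := 43  ⟶  IMI  (L0)  txn=BusUpgr  M[L0]=4
step 18: P1: load  L1  ⟶  SSS  (L1)  txn=∅  M[L1]=20
step 19: P2: load  L1  ⟶  SSS  (L1)  txn=∅  M[L1]=20
step 20: P0: store L1 := 65  ⟶  MII  (L1)  txn=BusUpgr  M[L1]=20
step 21: P2: store L1 := 22  ⟶  IIM  (L1)  txn=BusRdX+Flush  M[L1]=65
step 22: P1: store L1 := 92  ⟶  IMI  (L1)  txn=BusRdX+Flush  M[L1]=22
step 23: P2: store L0 := 74  ⟶  IIM  (L0)  txn=BusRdX+Flush  M[L0]=43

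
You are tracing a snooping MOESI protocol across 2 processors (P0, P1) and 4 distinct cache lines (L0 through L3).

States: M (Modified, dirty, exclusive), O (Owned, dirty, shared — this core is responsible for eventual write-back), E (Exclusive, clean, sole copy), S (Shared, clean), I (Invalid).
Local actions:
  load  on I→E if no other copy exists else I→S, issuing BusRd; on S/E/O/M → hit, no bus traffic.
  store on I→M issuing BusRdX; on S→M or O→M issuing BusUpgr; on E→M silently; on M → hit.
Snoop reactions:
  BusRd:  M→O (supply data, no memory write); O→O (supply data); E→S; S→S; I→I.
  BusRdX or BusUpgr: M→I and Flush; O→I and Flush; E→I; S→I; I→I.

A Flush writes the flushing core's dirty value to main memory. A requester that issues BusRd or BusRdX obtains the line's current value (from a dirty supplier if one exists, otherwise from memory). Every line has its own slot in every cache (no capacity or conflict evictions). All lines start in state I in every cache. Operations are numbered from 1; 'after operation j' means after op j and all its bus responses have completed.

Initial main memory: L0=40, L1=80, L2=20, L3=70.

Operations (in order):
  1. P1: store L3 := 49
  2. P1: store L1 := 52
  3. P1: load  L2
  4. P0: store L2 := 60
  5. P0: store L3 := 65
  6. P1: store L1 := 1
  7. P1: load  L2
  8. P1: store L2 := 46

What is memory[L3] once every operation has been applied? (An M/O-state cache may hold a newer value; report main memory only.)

memory[L3] = 49

  op1 P1: store L3 := 49 → I/M on L3; bus BusRdX; mem=70
  op2 P1: store L1 := 52 → I/M on L1; bus BusRdX; mem=80
  op3 P1: load  L2 → I/E on L2; bus BusRd; mem=20
  op4 P0: store L2 := 60 → M/I on L2; bus BusRdX; mem=20
  op5 P0: store L3 := 65 → M/I on L3; bus BusRdX Flush; mem=49
  op6 P1: store L1 := 1 → I/M on L1; bus (none); mem=80
  op7 P1: load  L2 → O/S on L2; bus BusRd; mem=20
  op8 P1: store L2 := 46 → I/M on L2; bus BusUpgr Flush; mem=60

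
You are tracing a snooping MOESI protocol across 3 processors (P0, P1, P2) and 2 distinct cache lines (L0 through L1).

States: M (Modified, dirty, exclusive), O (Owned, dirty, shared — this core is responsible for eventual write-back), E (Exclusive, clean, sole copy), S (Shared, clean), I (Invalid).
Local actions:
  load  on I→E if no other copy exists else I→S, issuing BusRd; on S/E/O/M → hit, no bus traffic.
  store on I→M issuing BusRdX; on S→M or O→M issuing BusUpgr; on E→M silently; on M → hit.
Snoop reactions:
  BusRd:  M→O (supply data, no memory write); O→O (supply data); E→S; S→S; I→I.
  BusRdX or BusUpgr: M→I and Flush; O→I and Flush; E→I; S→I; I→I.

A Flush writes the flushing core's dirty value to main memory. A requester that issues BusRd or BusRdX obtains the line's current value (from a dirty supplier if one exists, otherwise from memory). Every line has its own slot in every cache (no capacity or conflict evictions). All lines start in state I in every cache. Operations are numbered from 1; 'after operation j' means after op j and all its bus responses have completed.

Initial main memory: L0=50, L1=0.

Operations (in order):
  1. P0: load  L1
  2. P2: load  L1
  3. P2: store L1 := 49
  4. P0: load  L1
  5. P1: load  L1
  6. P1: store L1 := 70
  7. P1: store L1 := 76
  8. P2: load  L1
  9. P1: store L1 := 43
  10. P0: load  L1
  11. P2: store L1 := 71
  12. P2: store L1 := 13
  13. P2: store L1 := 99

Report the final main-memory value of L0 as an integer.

1. P0: load  L1  bus=[BusRd]  L1: P0=E P1=I P2=I  mem[L1]=0
2. P2: load  L1  bus=[BusRd]  L1: P0=S P1=I P2=S  mem[L1]=0
3. P2: store L1 := 49  bus=[BusUpgr]  L1: P0=I P1=I P2=M  mem[L1]=0
4. P0: load  L1  bus=[BusRd]  L1: P0=S P1=I P2=O  mem[L1]=0
5. P1: load  L1  bus=[BusRd]  L1: P0=S P1=S P2=O  mem[L1]=0
6. P1: store L1 := 70  bus=[BusUpgr,Flush]  L1: P0=I P1=M P2=I  mem[L1]=49
7. P1: store L1 := 76  bus=[-]  L1: P0=I P1=M P2=I  mem[L1]=49
8. P2: load  L1  bus=[BusRd]  L1: P0=I P1=O P2=S  mem[L1]=49
9. P1: store L1 := 43  bus=[BusUpgr]  L1: P0=I P1=M P2=I  mem[L1]=49
10. P0: load  L1  bus=[BusRd]  L1: P0=S P1=O P2=I  mem[L1]=49
11. P2: store L1 := 71  bus=[BusRdX,Flush]  L1: P0=I P1=I P2=M  mem[L1]=43
12. P2: store L1 := 13  bus=[-]  L1: P0=I P1=I P2=M  mem[L1]=43
13. P2: store L1 := 99  bus=[-]  L1: P0=I P1=I P2=M  mem[L1]=43

memory[L0] = 50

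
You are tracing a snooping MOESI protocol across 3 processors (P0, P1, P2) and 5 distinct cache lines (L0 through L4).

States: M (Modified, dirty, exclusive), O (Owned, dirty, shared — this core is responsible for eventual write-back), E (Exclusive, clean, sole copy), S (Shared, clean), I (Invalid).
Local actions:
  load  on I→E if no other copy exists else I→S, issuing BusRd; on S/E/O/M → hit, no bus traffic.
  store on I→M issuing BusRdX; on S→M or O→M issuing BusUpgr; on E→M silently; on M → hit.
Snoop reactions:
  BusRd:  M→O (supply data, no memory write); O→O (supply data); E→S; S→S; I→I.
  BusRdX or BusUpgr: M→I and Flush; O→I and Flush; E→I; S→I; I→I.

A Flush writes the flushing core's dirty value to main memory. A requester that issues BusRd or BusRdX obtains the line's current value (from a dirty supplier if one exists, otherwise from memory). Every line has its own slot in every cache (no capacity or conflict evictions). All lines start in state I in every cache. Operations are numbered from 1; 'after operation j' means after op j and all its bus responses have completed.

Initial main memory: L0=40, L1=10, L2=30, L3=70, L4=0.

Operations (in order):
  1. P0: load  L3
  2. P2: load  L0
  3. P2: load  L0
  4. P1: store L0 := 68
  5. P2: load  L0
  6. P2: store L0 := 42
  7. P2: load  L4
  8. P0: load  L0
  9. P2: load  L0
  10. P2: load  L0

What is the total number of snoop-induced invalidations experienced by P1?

[1] P0: load  L3 | P0:E(70), P1:I, P2:I | bus: BusRd
[2] P2: load  L0 | P0:I, P1:I, P2:E(40) | bus: BusRd
[3] P2: load  L0 | P0:I, P1:I, P2:E(40) | bus: none
[4] P1: store L0 := 68 | P0:I, P1:M(68), P2:I | bus: BusRdX
[5] P2: load  L0 | P0:I, P1:O(68), P2:S(68) | bus: BusRd
[6] P2: store L0 := 42 | P0:I, P1:I, P2:M(42) | bus: BusUpgr,Flush
[7] P2: load  L4 | P0:I, P1:I, P2:E(0) | bus: BusRd
[8] P0: load  L0 | P0:S(42), P1:I, P2:O(42) | bus: BusRd
[9] P2: load  L0 | P0:S(42), P1:I, P2:O(42) | bus: none
[10] P2: load  L0 | P0:S(42), P1:I, P2:O(42) | bus: none

invalidations = 1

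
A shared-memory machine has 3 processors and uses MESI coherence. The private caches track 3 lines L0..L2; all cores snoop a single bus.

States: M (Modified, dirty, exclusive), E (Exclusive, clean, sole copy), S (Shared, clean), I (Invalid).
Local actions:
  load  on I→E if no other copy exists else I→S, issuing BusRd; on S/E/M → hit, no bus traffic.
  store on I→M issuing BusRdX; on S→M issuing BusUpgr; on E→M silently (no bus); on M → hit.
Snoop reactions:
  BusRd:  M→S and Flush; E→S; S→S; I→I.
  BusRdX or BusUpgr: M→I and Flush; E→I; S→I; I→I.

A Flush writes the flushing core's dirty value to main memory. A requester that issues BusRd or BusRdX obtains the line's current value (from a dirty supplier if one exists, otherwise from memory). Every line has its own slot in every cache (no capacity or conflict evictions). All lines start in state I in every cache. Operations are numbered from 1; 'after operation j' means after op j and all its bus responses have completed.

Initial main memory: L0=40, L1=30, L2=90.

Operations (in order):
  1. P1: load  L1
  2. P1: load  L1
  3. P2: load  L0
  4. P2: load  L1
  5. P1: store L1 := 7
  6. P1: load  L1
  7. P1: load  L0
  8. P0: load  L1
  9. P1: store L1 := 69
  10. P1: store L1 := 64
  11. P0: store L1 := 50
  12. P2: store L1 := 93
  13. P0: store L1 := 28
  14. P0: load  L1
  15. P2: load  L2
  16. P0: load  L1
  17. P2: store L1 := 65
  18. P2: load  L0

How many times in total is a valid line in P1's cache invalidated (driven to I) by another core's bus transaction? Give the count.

step 1: P1: load  L1  ⟶  IEI  (L1)  txn=BusRd  M[L1]=30
step 2: P1: load  L1  ⟶  IEI  (L1)  txn=∅  M[L1]=30
step 3: P2: load  L0  ⟶  IIE  (L0)  txn=BusRd  M[L0]=40
step 4: P2: load  L1  ⟶  ISS  (L1)  txn=BusRd  M[L1]=30
step 5: P1: store L1 := 7  ⟶  IMI  (L1)  txn=BusUpgr  M[L1]=30
step 6: P1: load  L1  ⟶  IMI  (L1)  txn=∅  M[L1]=30
step 7: P1: load  L0  ⟶  ISS  (L0)  txn=BusRd  M[L0]=40
step 8: P0: load  L1  ⟶  SSI  (L1)  txn=BusRd+Flush  M[L1]=7
step 9: P1: store L1 := 69  ⟶  IMI  (L1)  txn=BusUpgr  M[L1]=7
step 10: P1: store L1 := 64  ⟶  IMI  (L1)  txn=∅  M[L1]=7
step 11: P0: store L1 := 50  ⟶  MII  (L1)  txn=BusRdX+Flush  M[L1]=64
step 12: P2: store L1 := 93  ⟶  IIM  (L1)  txn=BusRdX+Flush  M[L1]=50
step 13: P0: store L1 := 28  ⟶  MII  (L1)  txn=BusRdX+Flush  M[L1]=93
step 14: P0: load  L1  ⟶  MII  (L1)  txn=∅  M[L1]=93
step 15: P2: load  L2  ⟶  IIE  (L2)  txn=BusRd  M[L2]=90
step 16: P0: load  L1  ⟶  MII  (L1)  txn=∅  M[L1]=93
step 17: P2: store L1 := 65  ⟶  IIM  (L1)  txn=BusRdX+Flush  M[L1]=28
step 18: P2: load  L0  ⟶  ISS  (L0)  txn=∅  M[L0]=40

invalidations = 1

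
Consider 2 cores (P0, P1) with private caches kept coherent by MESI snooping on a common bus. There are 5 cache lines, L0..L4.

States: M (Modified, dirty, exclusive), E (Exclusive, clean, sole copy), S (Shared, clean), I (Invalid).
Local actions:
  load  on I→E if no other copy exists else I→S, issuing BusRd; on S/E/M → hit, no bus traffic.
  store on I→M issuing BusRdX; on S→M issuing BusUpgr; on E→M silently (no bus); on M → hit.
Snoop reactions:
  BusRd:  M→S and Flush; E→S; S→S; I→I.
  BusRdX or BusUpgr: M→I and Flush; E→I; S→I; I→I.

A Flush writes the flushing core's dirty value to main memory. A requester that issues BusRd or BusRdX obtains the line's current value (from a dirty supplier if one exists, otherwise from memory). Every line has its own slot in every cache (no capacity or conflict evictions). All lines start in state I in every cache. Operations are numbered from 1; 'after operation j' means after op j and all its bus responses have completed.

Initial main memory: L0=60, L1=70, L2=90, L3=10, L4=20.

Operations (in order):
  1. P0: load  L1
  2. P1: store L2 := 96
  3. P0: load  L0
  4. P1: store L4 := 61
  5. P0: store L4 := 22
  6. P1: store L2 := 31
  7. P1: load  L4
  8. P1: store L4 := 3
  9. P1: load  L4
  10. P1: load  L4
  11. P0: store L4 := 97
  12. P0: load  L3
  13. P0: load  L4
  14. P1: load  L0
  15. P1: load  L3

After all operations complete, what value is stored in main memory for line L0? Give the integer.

memory[L0] = 60

[1] P0: load  L1 | P0:E(70), P1:I | bus: BusRd
[2] P1: store L2 := 96 | P0:I, P1:M(96) | bus: BusRdX
[3] P0: load  L0 | P0:E(60), P1:I | bus: BusRd
[4] P1: store L4 := 61 | P0:I, P1:M(61) | bus: BusRdX
[5] P0: store L4 := 22 | P0:M(22), P1:I | bus: BusRdX,Flush
[6] P1: store L2 := 31 | P0:I, P1:M(31) | bus: none
[7] P1: load  L4 | P0:S(22), P1:S(22) | bus: BusRd,Flush
[8] P1: store L4 := 3 | P0:I, P1:M(3) | bus: BusUpgr
[9] P1: load  L4 | P0:I, P1:M(3) | bus: none
[10] P1: load  L4 | P0:I, P1:M(3) | bus: none
[11] P0: store L4 := 97 | P0:M(97), P1:I | bus: BusRdX,Flush
[12] P0: load  L3 | P0:E(10), P1:I | bus: BusRd
[13] P0: load  L4 | P0:M(97), P1:I | bus: none
[14] P1: load  L0 | P0:S(60), P1:S(60) | bus: BusRd
[15] P1: load  L3 | P0:S(10), P1:S(10) | bus: BusRd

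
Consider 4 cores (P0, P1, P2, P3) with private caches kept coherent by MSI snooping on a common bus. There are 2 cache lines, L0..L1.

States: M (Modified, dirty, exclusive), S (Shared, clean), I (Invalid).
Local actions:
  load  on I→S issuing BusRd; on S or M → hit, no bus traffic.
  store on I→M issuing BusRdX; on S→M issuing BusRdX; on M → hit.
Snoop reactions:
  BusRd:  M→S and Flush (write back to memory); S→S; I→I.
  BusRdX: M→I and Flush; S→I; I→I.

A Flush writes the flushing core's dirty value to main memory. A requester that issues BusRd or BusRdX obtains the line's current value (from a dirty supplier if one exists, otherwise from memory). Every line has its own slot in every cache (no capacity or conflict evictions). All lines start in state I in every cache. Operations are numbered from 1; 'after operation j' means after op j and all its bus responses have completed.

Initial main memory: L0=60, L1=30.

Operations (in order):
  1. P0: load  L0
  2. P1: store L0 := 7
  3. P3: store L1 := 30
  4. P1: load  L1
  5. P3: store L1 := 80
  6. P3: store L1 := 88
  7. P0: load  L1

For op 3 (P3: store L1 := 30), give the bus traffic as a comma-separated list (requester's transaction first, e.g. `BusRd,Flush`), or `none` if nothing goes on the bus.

step 1: P0: load  L0  ⟶  SIII  (L0)  txn=BusRd  M[L0]=60
step 2: P1: store L0 := 7  ⟶  IMII  (L0)  txn=BusRdX  M[L0]=60
step 3: P3: store L1 := 30  ⟶  IIIM  (L1)  txn=BusRdX  M[L1]=30
step 4: P1: load  L1  ⟶  ISIS  (L1)  txn=BusRd+Flush  M[L1]=30
step 5: P3: store L1 := 80  ⟶  IIIM  (L1)  txn=BusRdX  M[L1]=30
step 6: P3: store L1 := 88  ⟶  IIIM  (L1)  txn=∅  M[L1]=30
step 7: P0: load  L1  ⟶  SIIS  (L1)  txn=BusRd+Flush  M[L1]=88

bus = BusRdX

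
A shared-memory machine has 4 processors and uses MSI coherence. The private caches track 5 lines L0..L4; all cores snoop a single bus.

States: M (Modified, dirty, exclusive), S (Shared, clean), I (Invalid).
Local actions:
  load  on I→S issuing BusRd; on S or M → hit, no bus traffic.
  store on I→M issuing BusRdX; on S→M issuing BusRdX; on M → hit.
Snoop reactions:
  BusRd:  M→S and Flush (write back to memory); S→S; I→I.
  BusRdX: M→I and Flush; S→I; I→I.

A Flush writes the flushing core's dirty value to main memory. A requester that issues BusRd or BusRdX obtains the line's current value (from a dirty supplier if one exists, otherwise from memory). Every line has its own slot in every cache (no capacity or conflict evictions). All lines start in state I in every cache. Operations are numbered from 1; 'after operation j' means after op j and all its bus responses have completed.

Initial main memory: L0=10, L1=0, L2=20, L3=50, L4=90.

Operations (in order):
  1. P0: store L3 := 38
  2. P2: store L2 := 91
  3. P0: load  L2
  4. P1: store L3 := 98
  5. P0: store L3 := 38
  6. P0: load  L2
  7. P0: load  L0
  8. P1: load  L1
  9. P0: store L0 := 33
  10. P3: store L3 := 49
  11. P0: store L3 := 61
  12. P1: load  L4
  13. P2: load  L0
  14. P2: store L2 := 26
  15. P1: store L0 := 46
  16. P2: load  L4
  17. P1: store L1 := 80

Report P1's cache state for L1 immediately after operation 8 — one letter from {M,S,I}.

state = S

1. P0: store L3 := 38  bus=[BusRdX]  L3: P0=M P1=I P2=I P3=I  mem[L3]=50
2. P2: store L2 := 91  bus=[BusRdX]  L2: P0=I P1=I P2=M P3=I  mem[L2]=20
3. P0: load  L2  bus=[BusRd,Flush]  L2: P0=S P1=I P2=S P3=I  mem[L2]=91
4. P1: store L3 := 98  bus=[BusRdX,Flush]  L3: P0=I P1=M P2=I P3=I  mem[L3]=38
5. P0: store L3 := 38  bus=[BusRdX,Flush]  L3: P0=M P1=I P2=I P3=I  mem[L3]=98
6. P0: load  L2  bus=[-]  L2: P0=S P1=I P2=S P3=I  mem[L2]=91
7. P0: load  L0  bus=[BusRd]  L0: P0=S P1=I P2=I P3=I  mem[L0]=10
8. P1: load  L1  bus=[BusRd]  L1: P0=I P1=S P2=I P3=I  mem[L1]=0
9. P0: store L0 := 33  bus=[BusRdX]  L0: P0=M P1=I P2=I P3=I  mem[L0]=10
10. P3: store L3 := 49  bus=[BusRdX,Flush]  L3: P0=I P1=I P2=I P3=M  mem[L3]=38
11. P0: store L3 := 61  bus=[BusRdX,Flush]  L3: P0=M P1=I P2=I P3=I  mem[L3]=49
12. P1: load  L4  bus=[BusRd]  L4: P0=I P1=S P2=I P3=I  mem[L4]=90
13. P2: load  L0  bus=[BusRd,Flush]  L0: P0=S P1=I P2=S P3=I  mem[L0]=33
14. P2: store L2 := 26  bus=[BusRdX]  L2: P0=I P1=I P2=M P3=I  mem[L2]=91
15. P1: store L0 := 46  bus=[BusRdX]  L0: P0=I P1=M P2=I P3=I  mem[L0]=33
16. P2: load  L4  bus=[BusRd]  L4: P0=I P1=S P2=S P3=I  mem[L4]=90
17. P1: store L1 := 80  bus=[BusRdX]  L1: P0=I P1=M P2=I P3=I  mem[L1]=0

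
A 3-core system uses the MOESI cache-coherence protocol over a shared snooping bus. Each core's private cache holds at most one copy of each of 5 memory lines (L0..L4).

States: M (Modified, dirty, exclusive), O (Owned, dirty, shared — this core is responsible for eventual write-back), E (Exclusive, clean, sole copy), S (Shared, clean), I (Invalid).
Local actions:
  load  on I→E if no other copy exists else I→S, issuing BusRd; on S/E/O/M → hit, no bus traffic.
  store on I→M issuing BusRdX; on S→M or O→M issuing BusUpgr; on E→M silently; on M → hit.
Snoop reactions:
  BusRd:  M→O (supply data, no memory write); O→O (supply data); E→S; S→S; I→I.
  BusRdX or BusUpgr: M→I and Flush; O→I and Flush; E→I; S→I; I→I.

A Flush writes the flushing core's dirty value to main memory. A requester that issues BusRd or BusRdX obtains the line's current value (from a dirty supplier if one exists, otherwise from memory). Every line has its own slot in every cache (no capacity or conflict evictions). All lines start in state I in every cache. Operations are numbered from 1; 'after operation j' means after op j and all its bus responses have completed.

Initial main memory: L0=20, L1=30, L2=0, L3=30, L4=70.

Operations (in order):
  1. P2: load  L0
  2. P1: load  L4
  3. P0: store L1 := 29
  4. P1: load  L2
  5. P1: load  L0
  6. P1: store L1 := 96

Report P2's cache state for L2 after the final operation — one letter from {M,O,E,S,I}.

1. P2: load  L0  bus=[BusRd]  L0: P0=I P1=I P2=E  mem[L0]=20
2. P1: load  L4  bus=[BusRd]  L4: P0=I P1=E P2=I  mem[L4]=70
3. P0: store L1 := 29  bus=[BusRdX]  L1: P0=M P1=I P2=I  mem[L1]=30
4. P1: load  L2  bus=[BusRd]  L2: P0=I P1=E P2=I  mem[L2]=0
5. P1: load  L0  bus=[BusRd]  L0: P0=I P1=S P2=S  mem[L0]=20
6. P1: store L1 := 96  bus=[BusRdX,Flush]  L1: P0=I P1=M P2=I  mem[L1]=29

state = I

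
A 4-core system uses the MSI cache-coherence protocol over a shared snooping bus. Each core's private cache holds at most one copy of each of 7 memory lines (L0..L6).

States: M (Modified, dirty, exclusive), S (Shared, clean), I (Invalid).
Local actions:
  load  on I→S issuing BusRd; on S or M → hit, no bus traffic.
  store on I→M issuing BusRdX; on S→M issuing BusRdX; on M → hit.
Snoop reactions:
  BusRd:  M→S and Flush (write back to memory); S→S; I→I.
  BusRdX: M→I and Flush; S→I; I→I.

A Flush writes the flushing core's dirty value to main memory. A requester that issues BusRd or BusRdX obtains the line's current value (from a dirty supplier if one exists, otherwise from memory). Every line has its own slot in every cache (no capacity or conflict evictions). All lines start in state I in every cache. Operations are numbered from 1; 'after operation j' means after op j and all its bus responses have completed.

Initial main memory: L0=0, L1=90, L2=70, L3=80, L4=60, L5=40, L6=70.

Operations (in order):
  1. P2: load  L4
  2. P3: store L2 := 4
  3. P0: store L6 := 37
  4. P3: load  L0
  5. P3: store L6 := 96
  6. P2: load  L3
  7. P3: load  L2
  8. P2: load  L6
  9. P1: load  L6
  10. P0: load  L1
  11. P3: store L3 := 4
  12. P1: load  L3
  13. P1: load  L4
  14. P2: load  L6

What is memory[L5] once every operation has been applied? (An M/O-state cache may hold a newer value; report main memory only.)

  op1 P2: load  L4 → I/I/S/I on L4; bus BusRd; mem=60
  op2 P3: store L2 := 4 → I/I/I/M on L2; bus BusRdX; mem=70
  op3 P0: store L6 := 37 → M/I/I/I on L6; bus BusRdX; mem=70
  op4 P3: load  L0 → I/I/I/S on L0; bus BusRd; mem=0
  op5 P3: store L6 := 96 → I/I/I/M on L6; bus BusRdX Flush; mem=37
  op6 P2: load  L3 → I/I/S/I on L3; bus BusRd; mem=80
  op7 P3: load  L2 → I/I/I/M on L2; bus (none); mem=70
  op8 P2: load  L6 → I/I/S/S on L6; bus BusRd Flush; mem=96
  op9 P1: load  L6 → I/S/S/S on L6; bus BusRd; mem=96
  op10 P0: load  L1 → S/I/I/I on L1; bus BusRd; mem=90
  op11 P3: store L3 := 4 → I/I/I/M on L3; bus BusRdX; mem=80
  op12 P1: load  L3 → I/S/I/S on L3; bus BusRd Flush; mem=4
  op13 P1: load  L4 → I/S/S/I on L4; bus BusRd; mem=60
  op14 P2: load  L6 → I/S/S/S on L6; bus (none); mem=96

memory[L5] = 40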